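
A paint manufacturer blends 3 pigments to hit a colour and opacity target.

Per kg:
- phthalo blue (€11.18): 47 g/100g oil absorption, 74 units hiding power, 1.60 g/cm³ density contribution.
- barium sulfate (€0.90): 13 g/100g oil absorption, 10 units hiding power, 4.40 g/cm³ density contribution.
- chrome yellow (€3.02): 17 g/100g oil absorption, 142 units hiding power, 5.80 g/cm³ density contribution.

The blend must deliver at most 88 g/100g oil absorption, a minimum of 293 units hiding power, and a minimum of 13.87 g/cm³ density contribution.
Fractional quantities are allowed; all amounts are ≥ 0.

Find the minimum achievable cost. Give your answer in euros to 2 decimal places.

Let x1 = kg of phthalo blue, x2 = kg of barium sulfate, x3 = kg of chrome yellow.
Minimise 11.18x1 + 0.9x2 + 3.02x3 with:
  47x1 + 13x2 + 17x3 ≤ 88   (oil absorption)
  74x1 + 10x2 + 142x3 ≥ 293   (hiding power)
  1.6x1 + 4.4x2 + 5.8x3 ≥ 13.87   (density contribution)
  x1, x2, x3 ≥ 0.
At the optimum only barium sulfate, chrome yellow are positive (phthalo blue = 0). Binding constraints: hiding power and density contribution.
So barium sulfate = 0.4766 kg, chrome yellow = 2.03 kg.
Total cost: 0.9·0.4766 + 3.02·2.03 = 6.5595.

€6.56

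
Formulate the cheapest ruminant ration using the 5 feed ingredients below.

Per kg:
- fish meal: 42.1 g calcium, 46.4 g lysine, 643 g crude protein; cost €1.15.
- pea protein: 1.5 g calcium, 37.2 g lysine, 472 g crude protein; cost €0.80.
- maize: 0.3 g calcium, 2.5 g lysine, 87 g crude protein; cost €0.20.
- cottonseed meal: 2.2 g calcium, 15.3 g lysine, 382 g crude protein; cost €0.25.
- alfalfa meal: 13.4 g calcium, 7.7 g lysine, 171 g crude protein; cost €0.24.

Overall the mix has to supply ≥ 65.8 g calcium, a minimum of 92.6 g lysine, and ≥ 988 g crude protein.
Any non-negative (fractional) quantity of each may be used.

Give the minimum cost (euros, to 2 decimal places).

€2.00

Let x1 = kg of fish meal, x2 = kg of pea protein, x3 = kg of maize, x4 = kg of cottonseed meal, x5 = kg of alfalfa meal.
Minimise 1.15x1 + 0.8x2 + 0.2x3 + 0.25x4 + 0.24x5 s.t.:
  42.1x1 + 1.5x2 + 0.3x3 + 2.2x4 + 13.4x5 ≥ 65.8   (calcium)
  46.4x1 + 37.2x2 + 2.5x3 + 15.3x4 + 7.7x5 ≥ 92.6   (lysine)
  643x1 + 472x2 + 87x3 + 382x4 + 171x5 ≥ 988   (crude protein)
  x1, x2, x3, x4, x5 ≥ 0.
The optimal basis is {cottonseed meal, alfalfa meal}; fish meal, pea protein, maize drop out. There the calcium and lysine constraints are tight.
Solving gives x4 = 3.904, x5 = 4.27.
Hence cost = 0.25·3.904 + 0.24·4.27 = €2.0008.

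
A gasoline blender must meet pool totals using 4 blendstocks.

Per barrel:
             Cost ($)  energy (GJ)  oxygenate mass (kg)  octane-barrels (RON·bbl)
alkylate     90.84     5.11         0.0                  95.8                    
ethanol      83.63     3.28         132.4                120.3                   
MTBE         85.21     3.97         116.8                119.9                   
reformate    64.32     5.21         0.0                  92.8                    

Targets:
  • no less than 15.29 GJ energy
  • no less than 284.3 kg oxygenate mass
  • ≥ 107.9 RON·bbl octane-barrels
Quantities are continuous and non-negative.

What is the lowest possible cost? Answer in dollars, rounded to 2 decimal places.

$276.87

Treat it as an LP. Let x1 = barrels of alkylate, x2 = barrels of ethanol, x3 = barrels of MTBE, x4 = barrels of reformate.
min 90.84x1 + 83.63x2 + 85.21x3 + 64.32x4 subject to:
  5.11x1 + 3.28x2 + 3.97x3 + 5.21x4 ≥ 15.29   (energy)
  132.4x2 + 116.8x3 ≥ 284.3   (oxygenate mass)
  95.8x1 + 120.3x2 + 119.9x3 + 92.8x4 ≥ 107.9   (octane-barrels)
  x1, x2, x3, x4 ≥ 0.
At the optimum only MTBE, reformate are positive (alkylate, ethanol = 0). The energy and oxygenate mass requirements are met with equality.
So MTBE = 2.434 barrels, reformate = 1.08 barrels.
Hence cost = 85.21·2.434 + 64.32·1.08 = $276.8667.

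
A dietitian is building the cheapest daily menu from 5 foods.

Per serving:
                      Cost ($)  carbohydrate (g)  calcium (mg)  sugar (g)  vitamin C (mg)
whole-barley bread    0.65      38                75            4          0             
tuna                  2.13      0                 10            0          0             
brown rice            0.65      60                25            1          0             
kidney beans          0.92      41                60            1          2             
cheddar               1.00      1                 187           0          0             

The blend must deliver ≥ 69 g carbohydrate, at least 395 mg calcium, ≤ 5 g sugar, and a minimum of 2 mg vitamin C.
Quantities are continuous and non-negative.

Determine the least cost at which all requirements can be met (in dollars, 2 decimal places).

$2.88

Let x1 = servings of whole-barley bread, x2 = servings of tuna, x3 = servings of brown rice, x4 = servings of kidney beans, x5 = servings of cheddar.
Minimise 0.65x1 + 2.13x2 + 0.65x3 + 0.92x4 + 1x5 s.t.:
  38x1 + 60x3 + 41x4 + 1x5 ≥ 69   (carbohydrate)
  75x1 + 10x2 + 25x3 + 60x4 + 187x5 ≥ 395   (calcium)
  4x1 + 1x3 + 1x4 ≤ 5   (sugar)
  2x4 ≥ 2   (vitamin C)
  x1, x2, x3, x4, x5 ≥ 0.
At the optimum only whole-barley bread, kidney beans, cheddar are positive (tuna, brown rice = 0). Binding constraints: carbohydrate, calcium, vitamin C.
So whole-barley bread = 0.69706 servings, kidney beans = 1 serving, cheddar = 1.5119 servings.
Cost = 0.65·0.69706 + 0.92·1 + 1·1.5119 = 2.88499.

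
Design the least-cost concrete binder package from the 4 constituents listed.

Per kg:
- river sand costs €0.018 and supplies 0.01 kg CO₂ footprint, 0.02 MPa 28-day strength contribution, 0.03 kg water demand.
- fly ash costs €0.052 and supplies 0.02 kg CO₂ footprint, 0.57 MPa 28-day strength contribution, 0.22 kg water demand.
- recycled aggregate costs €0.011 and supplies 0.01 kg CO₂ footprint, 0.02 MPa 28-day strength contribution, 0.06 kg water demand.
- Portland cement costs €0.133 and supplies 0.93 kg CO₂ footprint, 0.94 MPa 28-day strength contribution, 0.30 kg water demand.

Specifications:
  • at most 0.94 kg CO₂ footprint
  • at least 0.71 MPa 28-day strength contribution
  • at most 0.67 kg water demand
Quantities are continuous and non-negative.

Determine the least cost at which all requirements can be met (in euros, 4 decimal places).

Treat it as an LP. Let x1 = kg of river sand, x2 = kg of fly ash, x3 = kg of recycled aggregate, x4 = kg of Portland cement.
min 0.018x1 + 0.052x2 + 0.011x3 + 0.133x4 s.t.:
  0.01x1 + 0.02x2 + 0.01x3 + 0.93x4 ≤ 0.94   (CO₂ footprint)
  0.02x1 + 0.57x2 + 0.02x3 + 0.94x4 ≥ 0.71   (28-day strength contribution)
  0.03x1 + 0.22x2 + 0.06x3 + 0.3x4 ≤ 0.67   (water demand)
  x1, x2, x3, x4 ≥ 0.
The cheapest feasible vertex uses only fly ash; river sand, recycled aggregate, Portland cement are not used. There the 28-day strength contribution constraint is tight.
So fly ash = 1.246 kg.
Hence cost = 0.052·1.246 = €0.064792.

€0.0648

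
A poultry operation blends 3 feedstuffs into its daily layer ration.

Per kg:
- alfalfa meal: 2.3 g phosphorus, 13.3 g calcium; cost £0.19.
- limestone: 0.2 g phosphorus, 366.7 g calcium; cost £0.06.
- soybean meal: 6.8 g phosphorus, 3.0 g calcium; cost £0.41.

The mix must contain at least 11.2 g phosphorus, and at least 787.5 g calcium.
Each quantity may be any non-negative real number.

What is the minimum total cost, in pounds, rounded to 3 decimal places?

£0.778

This is a linear program. Let x1 = kg of alfalfa meal, x2 = kg of limestone, x3 = kg of soybean meal.
Minimize 0.19x1 + 0.06x2 + 0.41x3 with:
  2.3x1 + 0.2x2 + 6.8x3 ≥ 11.2   (phosphorus)
  13.3x1 + 366.7x2 + 3x3 ≥ 787.5   (calcium)
  x1, x2, x3 ≥ 0.
At the optimum only limestone, soybean meal are positive (alfalfa meal = 0). The phosphorus and calcium requirements are met with equality.
So limestone = 2.135 kg, soybean meal = 1.584 kg.
Objective = 0.06·2.135 + 0.41·1.584 = 0.77754.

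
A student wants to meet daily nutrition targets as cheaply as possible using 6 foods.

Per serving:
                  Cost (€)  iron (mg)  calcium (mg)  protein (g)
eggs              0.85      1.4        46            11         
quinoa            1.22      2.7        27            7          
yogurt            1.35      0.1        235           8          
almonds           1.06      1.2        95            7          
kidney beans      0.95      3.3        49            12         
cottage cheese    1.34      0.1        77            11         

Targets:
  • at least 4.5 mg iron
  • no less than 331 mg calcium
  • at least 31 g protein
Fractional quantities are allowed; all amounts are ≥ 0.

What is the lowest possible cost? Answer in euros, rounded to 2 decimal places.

Set it up as a linear program. Let x1 = servings of eggs, x2 = servings of quinoa, x3 = servings of yogurt, x4 = servings of almonds, x5 = servings of kidney beans, x6 = servings of cottage cheese.
Minimize 0.85x1 + 1.22x2 + 1.35x3 + 1.06x4 + 0.95x5 + 1.34x6 with:
  1.4x1 + 2.7x2 + 0.1x3 + 1.2x4 + 3.3x5 + 0.1x6 ≥ 4.5   (iron)
  46x1 + 27x2 + 235x3 + 95x4 + 49x5 + 77x6 ≥ 331   (calcium)
  11x1 + 7x2 + 8x3 + 7x4 + 12x5 + 11x6 ≥ 31   (protein)
  x1, x2, x3, x4, x5, x6 ≥ 0.
The cheapest feasible vertex uses only eggs, yogurt, kidney beans; quinoa, almonds, cottage cheese are not used. There the iron, calcium, protein constraints are tight.
So eggs = 1.179 servings, yogurt = 1.004 servings, kidney beans = 0.8328 servings.
Objective = 0.85·1.179 + 1.35·1.004 + 0.95·0.8328 = 3.1487.

€3.15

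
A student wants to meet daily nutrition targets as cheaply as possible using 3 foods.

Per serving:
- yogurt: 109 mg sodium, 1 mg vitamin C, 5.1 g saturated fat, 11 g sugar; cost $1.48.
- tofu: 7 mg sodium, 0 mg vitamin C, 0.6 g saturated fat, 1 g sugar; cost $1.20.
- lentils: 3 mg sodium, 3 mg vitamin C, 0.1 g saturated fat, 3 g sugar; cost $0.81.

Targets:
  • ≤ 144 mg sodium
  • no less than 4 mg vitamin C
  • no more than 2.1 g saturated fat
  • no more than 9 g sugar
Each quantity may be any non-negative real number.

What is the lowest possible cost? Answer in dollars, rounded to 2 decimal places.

$1.08

Set it up as a linear program. Let x1 = servings of yogurt, x2 = servings of tofu, x3 = servings of lentils.
min 1.48x1 + 1.2x2 + 0.81x3 subject to:
  109x1 + 7x2 + 3x3 ≤ 144   (sodium)
  1x1 + 3x3 ≥ 4   (vitamin C)
  5.1x1 + 0.6x2 + 0.1x3 ≤ 2.1   (saturated fat)
  11x1 + 1x2 + 3x3 ≤ 9   (sugar)
  x1, x2, x3 ≥ 0.
At the optimum only lentils is positive (yogurt, tofu = 0). Binding constraint: vitamin C.
Solving gives x3 = 1.333.
Hence cost = 0.81·1.333 = $1.0797.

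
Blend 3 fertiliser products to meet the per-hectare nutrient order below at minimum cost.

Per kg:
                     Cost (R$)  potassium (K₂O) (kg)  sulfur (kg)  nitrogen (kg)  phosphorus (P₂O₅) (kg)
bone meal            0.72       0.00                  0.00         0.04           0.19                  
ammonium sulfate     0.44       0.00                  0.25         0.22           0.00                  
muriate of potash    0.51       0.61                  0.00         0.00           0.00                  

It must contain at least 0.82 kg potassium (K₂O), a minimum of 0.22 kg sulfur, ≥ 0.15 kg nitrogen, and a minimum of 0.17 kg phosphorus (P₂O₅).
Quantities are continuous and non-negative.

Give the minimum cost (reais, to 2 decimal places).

R$1.72

Set it up as a linear program. Let x1 = kg of bone meal, x2 = kg of ammonium sulfate, x3 = kg of muriate of potash.
min 0.72x1 + 0.44x2 + 0.51x3 s.t.:
  0.61x3 ≥ 0.82   (potassium (K₂O))
  0.25x2 ≥ 0.22   (sulfur)
  0.04x1 + 0.22x2 ≥ 0.15   (nitrogen)
  0.19x1 ≥ 0.17   (phosphorus (P₂O₅))
  x1, x2, x3 ≥ 0.
All 3 inputs are positive at the optimum. The potassium (K₂O), sulfur, phosphorus (P₂O₅) requirements are met with equality.
So bone meal = 0.8947 kg, ammonium sulfate = 0.88 kg, muriate of potash = 1.344 kg.
Hence cost = 0.72·0.8947 + 0.44·0.88 + 0.51·1.344 = R$1.7168.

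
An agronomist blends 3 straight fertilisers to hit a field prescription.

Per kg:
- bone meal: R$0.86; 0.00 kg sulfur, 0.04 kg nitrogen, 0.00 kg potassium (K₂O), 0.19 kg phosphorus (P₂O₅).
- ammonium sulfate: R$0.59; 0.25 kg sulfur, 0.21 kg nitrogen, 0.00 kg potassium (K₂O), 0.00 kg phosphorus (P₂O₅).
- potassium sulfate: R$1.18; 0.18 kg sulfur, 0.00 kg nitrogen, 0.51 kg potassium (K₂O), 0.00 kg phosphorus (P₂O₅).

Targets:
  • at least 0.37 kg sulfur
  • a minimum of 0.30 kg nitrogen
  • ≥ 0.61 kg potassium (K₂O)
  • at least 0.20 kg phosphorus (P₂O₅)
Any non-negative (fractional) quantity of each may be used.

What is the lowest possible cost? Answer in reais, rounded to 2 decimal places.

R$3.04

Let x1 = kg of bone meal, x2 = kg of ammonium sulfate, x3 = kg of potassium sulfate.
Minimize 0.86x1 + 0.59x2 + 1.18x3 subject to:
  0.25x2 + 0.18x3 ≥ 0.37   (sulfur)
  0.04x1 + 0.21x2 ≥ 0.3   (nitrogen)
  0.51x3 ≥ 0.61   (potassium (K₂O))
  0.19x1 ≥ 0.2   (phosphorus (P₂O₅))
  x1, x2, x3 ≥ 0.
The optimal mix uses every input. Binding constraints: nitrogen, potassium (K₂O), phosphorus (P₂O₅).
Optimal quantities: bone meal = 1.053 kg, ammonium sulfate = 1.228 kg, potassium sulfate = 1.196 kg.
Total cost: 0.86·1.053 + 0.59·1.228 + 1.18·1.196 = 3.0414.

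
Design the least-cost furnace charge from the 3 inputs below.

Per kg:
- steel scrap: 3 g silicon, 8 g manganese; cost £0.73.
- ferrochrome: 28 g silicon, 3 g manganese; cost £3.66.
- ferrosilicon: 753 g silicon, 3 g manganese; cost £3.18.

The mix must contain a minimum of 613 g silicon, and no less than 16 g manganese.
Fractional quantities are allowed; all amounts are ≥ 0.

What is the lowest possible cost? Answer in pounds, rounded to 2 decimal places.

£3.81

Set it up as a linear program. Let x1 = kg of steel scrap, x2 = kg of ferrochrome, x3 = kg of ferrosilicon.
Minimize 0.73x1 + 3.66x2 + 3.18x3 s.t.:
  3x1 + 28x2 + 753x3 ≥ 613   (silicon)
  8x1 + 3x2 + 3x3 ≥ 16   (manganese)
  x1, x2, x3 ≥ 0.
The optimal basis is {steel scrap, ferrosilicon}; ferrochrome drops out. Binding constraints: silicon and manganese.
Optimal quantities: steel scrap = 1.697 kg, ferrosilicon = 0.8073 kg.
Total cost: 0.73·1.697 + 3.18·0.8073 = 3.8060.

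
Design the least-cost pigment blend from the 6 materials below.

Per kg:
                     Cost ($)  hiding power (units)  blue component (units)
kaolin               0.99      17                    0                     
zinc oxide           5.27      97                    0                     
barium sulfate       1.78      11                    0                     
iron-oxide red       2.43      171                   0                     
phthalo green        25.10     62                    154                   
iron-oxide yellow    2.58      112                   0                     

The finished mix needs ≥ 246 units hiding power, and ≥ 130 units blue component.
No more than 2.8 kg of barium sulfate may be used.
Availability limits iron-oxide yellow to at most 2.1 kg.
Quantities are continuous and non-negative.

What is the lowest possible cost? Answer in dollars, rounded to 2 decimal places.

This is a linear program. Let x1 = kg of kaolin, x2 = kg of zinc oxide, x3 = kg of barium sulfate, x4 = kg of iron-oxide red, x5 = kg of phthalo green, x6 = kg of iron-oxide yellow.
Minimize 0.99x1 + 5.27x2 + 1.78x3 + 2.43x4 + 25.1x5 + 2.58x6 s.t.:
  17x1 + 97x2 + 11x3 + 171x4 + 62x5 + 112x6 ≥ 246   (hiding power)
  154x5 ≥ 130   (blue component)
  x3 ≤ 2.8
  x6 ≤ 2.1
  x1, x2, x3, x4, x5, x6 ≥ 0.
At the optimum only iron-oxide red, phthalo green are positive (kaolin, zinc oxide, barium sulfate, iron-oxide yellow = 0). There the hiding power and blue component constraints are tight.
So iron-oxide red = 1.133 kg, phthalo green = 0.8442 kg.
Objective = 2.43·1.133 + 25.1·0.8442 = 23.9426.

$23.94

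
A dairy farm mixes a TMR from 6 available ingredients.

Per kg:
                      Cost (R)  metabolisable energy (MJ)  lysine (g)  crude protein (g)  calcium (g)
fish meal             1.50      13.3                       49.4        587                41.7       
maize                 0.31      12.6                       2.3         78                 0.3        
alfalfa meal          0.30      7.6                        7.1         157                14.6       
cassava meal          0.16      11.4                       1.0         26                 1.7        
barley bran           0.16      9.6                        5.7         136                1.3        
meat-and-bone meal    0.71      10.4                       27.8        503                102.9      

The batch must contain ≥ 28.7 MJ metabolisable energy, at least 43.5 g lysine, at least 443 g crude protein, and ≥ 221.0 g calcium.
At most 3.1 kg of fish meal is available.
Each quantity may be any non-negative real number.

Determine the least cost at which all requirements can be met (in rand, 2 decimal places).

R1.61

This is a linear program. Let x1 = kg of fish meal, x2 = kg of maize, x3 = kg of alfalfa meal, x4 = kg of cassava meal, x5 = kg of barley bran, x6 = kg of meat-and-bone meal.
Minimise 1.5x1 + 0.31x2 + 0.3x3 + 0.16x4 + 0.16x5 + 0.71x6 s.t.:
  13.3x1 + 12.6x2 + 7.6x3 + 11.4x4 + 9.6x5 + 10.4x6 ≥ 28.7   (metabolisable energy)
  49.4x1 + 2.3x2 + 7.1x3 + 1x4 + 5.7x5 + 27.8x6 ≥ 43.5   (lysine)
  587x1 + 78x2 + 157x3 + 26x4 + 136x5 + 503x6 ≥ 443   (crude protein)
  41.7x1 + 0.3x2 + 14.6x3 + 1.7x4 + 1.3x5 + 102.9x6 ≥ 221   (calcium)
  x1 ≤ 3.1
  x1, x2, x3, x4, x5, x6 ≥ 0.
The minimum-cost mix takes nothing from fish meal, maize, alfalfa meal, barley bran — only cassava meal, meat-and-bone meal. Binding constraints: metabolisable energy and calcium.
So cassava meal = 0.5668 kg, meat-and-bone meal = 2.138 kg.
Hence cost = 0.16·0.5668 + 0.71·2.138 = R1.6087.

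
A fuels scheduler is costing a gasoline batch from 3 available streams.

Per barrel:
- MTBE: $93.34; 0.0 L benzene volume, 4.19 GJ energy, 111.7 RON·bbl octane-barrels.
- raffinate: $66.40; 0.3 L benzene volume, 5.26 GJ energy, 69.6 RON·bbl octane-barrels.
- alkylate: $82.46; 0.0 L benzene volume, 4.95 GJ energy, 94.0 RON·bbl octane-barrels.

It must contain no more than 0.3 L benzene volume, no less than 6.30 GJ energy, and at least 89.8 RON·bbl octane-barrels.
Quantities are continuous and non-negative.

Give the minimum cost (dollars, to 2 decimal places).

Let x1 = barrels of MTBE, x2 = barrels of raffinate, x3 = barrels of alkylate.
Minimise 93.34x1 + 66.4x2 + 82.46x3 subject to:
  0.3x2 ≤ 0.3   (benzene volume)
  4.19x1 + 5.26x2 + 4.95x3 ≥ 6.3   (energy)
  111.7x1 + 69.6x2 + 94x3 ≥ 89.8   (octane-barrels)
  x1, x2, x3 ≥ 0.
The minimum-cost mix takes nothing from MTBE — only raffinate, alkylate. There the energy and octane-barrels constraints are tight.
Optimal quantities: raffinate = 0.9851 barrels, alkylate = 0.2259 barrels.
Hence cost = 66.4·0.9851 + 82.46·0.2259 = $84.0384.

$84.04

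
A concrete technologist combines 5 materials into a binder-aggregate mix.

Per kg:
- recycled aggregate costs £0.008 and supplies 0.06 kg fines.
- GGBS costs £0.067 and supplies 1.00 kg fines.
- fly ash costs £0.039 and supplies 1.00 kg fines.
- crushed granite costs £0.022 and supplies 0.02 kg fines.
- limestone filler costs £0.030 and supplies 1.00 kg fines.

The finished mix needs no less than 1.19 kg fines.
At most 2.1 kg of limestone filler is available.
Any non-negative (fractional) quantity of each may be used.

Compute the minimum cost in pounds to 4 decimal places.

£0.0357

This is a linear program. Let x1 = kg of recycled aggregate, x2 = kg of GGBS, x3 = kg of fly ash, x4 = kg of crushed granite, x5 = kg of limestone filler.
min 0.008x1 + 0.067x2 + 0.039x3 + 0.022x4 + 0.03x5 subject to:
  0.06x1 + 1x2 + 1x3 + 0.02x4 + 1x5 ≥ 1.19   (fines)
  x5 ≤ 2.1
  x1, x2, x3, x4, x5 ≥ 0.
The optimal basis is {limestone filler}; recycled aggregate, GGBS, fly ash, crushed granite drop out. There the fines constraint is tight.
Optimal quantities: limestone filler = 1.19 kg.
Total cost: 0.03·1.19 = 0.035700.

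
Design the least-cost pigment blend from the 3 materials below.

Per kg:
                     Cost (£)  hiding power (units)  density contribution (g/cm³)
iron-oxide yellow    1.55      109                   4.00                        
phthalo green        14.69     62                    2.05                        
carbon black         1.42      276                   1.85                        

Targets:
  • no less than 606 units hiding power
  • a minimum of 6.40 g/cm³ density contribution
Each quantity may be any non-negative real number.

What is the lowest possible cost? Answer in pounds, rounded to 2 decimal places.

Set it up as a linear program. Let x1 = kg of iron-oxide yellow, x2 = kg of phthalo green, x3 = kg of carbon black.
Minimise 1.55x1 + 14.69x2 + 1.42x3 with:
  109x1 + 62x2 + 276x3 ≥ 606   (hiding power)
  4x1 + 2.05x2 + 1.85x3 ≥ 6.4   (density contribution)
  x1, x2, x3 ≥ 0.
The cheapest feasible vertex uses only iron-oxide yellow, carbon black; phthalo green is not used. The hiding power and density contribution requirements are met with equality.
Solving gives x1 = 0.71513, x3 = 1.9132.
Hence cost = 1.55·0.71513 + 1.42·1.9132 = £3.8252.

£3.83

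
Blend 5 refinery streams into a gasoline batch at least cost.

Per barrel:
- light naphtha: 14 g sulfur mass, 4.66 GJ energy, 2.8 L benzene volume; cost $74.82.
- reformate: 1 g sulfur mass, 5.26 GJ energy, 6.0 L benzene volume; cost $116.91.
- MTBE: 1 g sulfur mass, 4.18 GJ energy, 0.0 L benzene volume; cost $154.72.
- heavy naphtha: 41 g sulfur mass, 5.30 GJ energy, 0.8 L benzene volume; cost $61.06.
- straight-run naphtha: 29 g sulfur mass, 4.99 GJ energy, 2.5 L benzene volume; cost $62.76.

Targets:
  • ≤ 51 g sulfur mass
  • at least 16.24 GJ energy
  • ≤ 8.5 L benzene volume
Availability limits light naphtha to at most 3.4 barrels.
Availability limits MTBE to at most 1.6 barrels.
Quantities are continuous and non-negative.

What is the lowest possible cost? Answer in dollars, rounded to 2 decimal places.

$280.84

Let x1 = barrels of light naphtha, x2 = barrels of reformate, x3 = barrels of MTBE, x4 = barrels of heavy naphtha, x5 = barrels of straight-run naphtha.
Minimise 74.82x1 + 116.91x2 + 154.72x3 + 61.06x4 + 62.76x5 with:
  14x1 + 1x2 + 1x3 + 41x4 + 29x5 ≤ 51   (sulfur mass)
  4.66x1 + 5.26x2 + 4.18x3 + 5.3x4 + 4.99x5 ≥ 16.24   (energy)
  2.8x1 + 6x2 + 0.8x4 + 2.5x5 ≤ 8.5   (benzene volume)
  x1 ≤ 3.4
  x3 ≤ 1.6
  x1, x2, x3, x4, x5 ≥ 0.
The minimum-cost mix takes nothing from reformate, straight-run naphtha — only light naphtha, MTBE, heavy naphtha. There the sulfur mass, energy, benzene volume constraints are tight.
So light naphtha = 2.97232 barrels, MTBE = 0.290191 barrels, heavy naphtha = 0.221887 barrels.
Objective = 74.82·2.97232 + 154.72·0.290191 + 61.06·0.221887 = 280.8358.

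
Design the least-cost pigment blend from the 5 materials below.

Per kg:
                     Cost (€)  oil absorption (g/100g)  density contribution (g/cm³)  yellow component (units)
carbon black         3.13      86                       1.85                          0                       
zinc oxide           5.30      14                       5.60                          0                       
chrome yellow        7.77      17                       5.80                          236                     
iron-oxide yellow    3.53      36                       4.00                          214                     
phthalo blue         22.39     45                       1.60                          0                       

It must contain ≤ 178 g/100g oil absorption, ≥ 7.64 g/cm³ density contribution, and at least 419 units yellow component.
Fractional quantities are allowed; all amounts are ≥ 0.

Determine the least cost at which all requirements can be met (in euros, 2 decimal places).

Let x1 = kg of carbon black, x2 = kg of zinc oxide, x3 = kg of chrome yellow, x4 = kg of iron-oxide yellow, x5 = kg of phthalo blue.
Minimize 3.13x1 + 5.3x2 + 7.77x3 + 3.53x4 + 22.39x5 with:
  86x1 + 14x2 + 17x3 + 36x4 + 45x5 ≤ 178   (oil absorption)
  1.85x1 + 5.6x2 + 5.8x3 + 4x4 + 1.6x5 ≥ 7.64   (density contribution)
  236x3 + 214x4 ≥ 419   (yellow component)
  x1, x2, x3, x4, x5 ≥ 0.
The minimum-cost mix takes nothing from carbon black, zinc oxide, chrome yellow, phthalo blue — only iron-oxide yellow. The yellow component requirement is met with equality.
So iron-oxide yellow = 1.958 kg.
Hence cost = 3.53·1.958 = €6.9117.

€6.91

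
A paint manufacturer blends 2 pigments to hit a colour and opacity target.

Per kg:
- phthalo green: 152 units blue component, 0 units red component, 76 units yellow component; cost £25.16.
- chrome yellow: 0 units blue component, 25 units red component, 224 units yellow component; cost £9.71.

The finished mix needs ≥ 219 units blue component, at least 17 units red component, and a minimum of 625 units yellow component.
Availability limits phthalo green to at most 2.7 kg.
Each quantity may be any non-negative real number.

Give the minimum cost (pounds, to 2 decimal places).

£58.60

Set it up as a linear program. Let x1 = kg of phthalo green, x2 = kg of chrome yellow.
min 25.16x1 + 9.71x2 with:
  152x1 ≥ 219   (blue component)
  25x2 ≥ 17   (red component)
  76x1 + 224x2 ≥ 625   (yellow component)
  x1 ≤ 2.7
  x1, x2 ≥ 0.
Both inputs are positive at the optimum. The blue component and yellow component requirements are met with equality.
Optimal quantities: phthalo green = 1.441 kg, chrome yellow = 2.301 kg.
Objective = 25.16·1.441 + 9.71·2.301 = 58.5983.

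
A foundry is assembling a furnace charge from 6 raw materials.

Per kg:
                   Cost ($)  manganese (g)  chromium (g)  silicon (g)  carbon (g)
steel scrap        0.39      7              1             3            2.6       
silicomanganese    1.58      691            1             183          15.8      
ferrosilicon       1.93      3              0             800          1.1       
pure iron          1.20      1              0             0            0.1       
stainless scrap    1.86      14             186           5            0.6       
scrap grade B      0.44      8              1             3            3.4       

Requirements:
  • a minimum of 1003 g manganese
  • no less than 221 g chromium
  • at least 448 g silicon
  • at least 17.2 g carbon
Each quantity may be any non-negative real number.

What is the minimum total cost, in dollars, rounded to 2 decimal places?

Set it up as a linear program. Let x1 = kg of steel scrap, x2 = kg of silicomanganese, x3 = kg of ferrosilicon, x4 = kg of pure iron, x5 = kg of stainless scrap, x6 = kg of scrap grade B.
min 0.39x1 + 1.58x2 + 1.93x3 + 1.2x4 + 1.86x5 + 0.44x6 subject to:
  7x1 + 691x2 + 3x3 + 1x4 + 14x5 + 8x6 ≥ 1003   (manganese)
  1x1 + 1x2 + 186x5 + 1x6 ≥ 221   (chromium)
  3x1 + 183x2 + 800x3 + 5x5 + 3x6 ≥ 448   (silicon)
  2.6x1 + 15.8x2 + 1.1x3 + 0.1x4 + 0.6x5 + 3.4x6 ≥ 17.2   (carbon)
  x1, x2, x3, x4, x5, x6 ≥ 0.
The optimal basis is {silicomanganese, ferrosilicon, stainless scrap}; steel scrap, pure iron, scrap grade B drop out. The manganese, chromium, silicon requirements are met with equality.
Optimal quantities: silicomanganese = 1.427 kg, ferrosilicon = 0.2263 kg, stainless scrap = 1.181 kg.
Objective = 1.58·1.427 + 1.93·0.2263 + 1.86·1.181 = 4.8881.

$4.89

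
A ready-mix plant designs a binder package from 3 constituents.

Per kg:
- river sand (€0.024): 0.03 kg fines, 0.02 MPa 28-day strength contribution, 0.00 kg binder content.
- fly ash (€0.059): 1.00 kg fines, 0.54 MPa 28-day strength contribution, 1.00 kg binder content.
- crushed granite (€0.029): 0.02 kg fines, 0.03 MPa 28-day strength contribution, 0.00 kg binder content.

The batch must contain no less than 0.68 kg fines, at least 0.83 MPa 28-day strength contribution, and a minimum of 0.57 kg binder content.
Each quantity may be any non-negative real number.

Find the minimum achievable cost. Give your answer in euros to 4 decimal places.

Let x1 = kg of river sand, x2 = kg of fly ash, x3 = kg of crushed granite.
Minimize 0.024x1 + 0.059x2 + 0.029x3 subject to:
  0.03x1 + 1x2 + 0.02x3 ≥ 0.68   (fines)
  0.02x1 + 0.54x2 + 0.03x3 ≥ 0.83   (28-day strength contribution)
  1x2 ≥ 0.57   (binder content)
  x1, x2, x3 ≥ 0.
The cheapest feasible vertex uses only fly ash; river sand, crushed granite are not used. There the 28-day strength contribution constraint is tight.
Solving gives x2 = 1.537.
Hence cost = 0.059·1.537 = €0.090683.

€0.0907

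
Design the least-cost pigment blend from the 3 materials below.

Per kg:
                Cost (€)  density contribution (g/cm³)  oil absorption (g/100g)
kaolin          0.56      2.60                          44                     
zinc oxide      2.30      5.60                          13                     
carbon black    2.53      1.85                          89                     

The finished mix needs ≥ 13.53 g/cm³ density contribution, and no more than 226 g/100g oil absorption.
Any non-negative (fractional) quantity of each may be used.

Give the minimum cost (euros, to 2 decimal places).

€2.95

This is a linear program. Let x1 = kg of kaolin, x2 = kg of zinc oxide, x3 = kg of carbon black.
min 0.56x1 + 2.3x2 + 2.53x3 with:
  2.6x1 + 5.6x2 + 1.85x3 ≥ 13.53   (density contribution)
  44x1 + 13x2 + 89x3 ≤ 226   (oil absorption)
  x1, x2, x3 ≥ 0.
The optimal basis is {kaolin, zinc oxide}; carbon black drops out. There the density contribution and oil absorption constraints are tight.
Optimal quantities: kaolin = 5.126 kg, zinc oxide = 0.03631 kg.
Total cost: 0.56·5.126 + 2.3·0.03631 = 2.9541.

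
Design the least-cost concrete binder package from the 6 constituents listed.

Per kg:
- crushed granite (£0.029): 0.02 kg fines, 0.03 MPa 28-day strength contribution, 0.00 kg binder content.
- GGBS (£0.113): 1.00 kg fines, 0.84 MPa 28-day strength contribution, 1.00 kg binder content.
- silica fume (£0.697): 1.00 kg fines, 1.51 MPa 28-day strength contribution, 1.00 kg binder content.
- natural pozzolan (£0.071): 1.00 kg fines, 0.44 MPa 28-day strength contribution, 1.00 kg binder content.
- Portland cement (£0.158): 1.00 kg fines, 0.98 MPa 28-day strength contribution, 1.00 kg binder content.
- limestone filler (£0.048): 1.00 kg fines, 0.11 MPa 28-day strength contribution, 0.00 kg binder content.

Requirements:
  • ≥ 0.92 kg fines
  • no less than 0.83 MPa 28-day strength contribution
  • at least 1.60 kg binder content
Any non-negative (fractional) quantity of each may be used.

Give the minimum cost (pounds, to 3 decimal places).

Treat it as an LP. Let x1 = kg of crushed granite, x2 = kg of GGBS, x3 = kg of silica fume, x4 = kg of natural pozzolan, x5 = kg of Portland cement, x6 = kg of limestone filler.
Minimise 0.029x1 + 0.113x2 + 0.697x3 + 0.071x4 + 0.158x5 + 0.048x6 s.t.:
  0.02x1 + 1x2 + 1x3 + 1x4 + 1x5 + 1x6 ≥ 0.92   (fines)
  0.03x1 + 0.84x2 + 1.51x3 + 0.44x4 + 0.98x5 + 0.11x6 ≥ 0.83   (28-day strength contribution)
  1x2 + 1x3 + 1x4 + 1x5 ≥ 1.6   (binder content)
  x1, x2, x3, x4, x5, x6 ≥ 0.
The minimum-cost mix takes nothing from crushed granite, silica fume, Portland cement, limestone filler — only GGBS, natural pozzolan. There the 28-day strength contribution and binder content constraints are tight.
That vertex is x2 = 0.315, x4 = 1.285.
Hence cost = 0.113·0.315 + 0.071·1.285 = £0.12683.

£0.127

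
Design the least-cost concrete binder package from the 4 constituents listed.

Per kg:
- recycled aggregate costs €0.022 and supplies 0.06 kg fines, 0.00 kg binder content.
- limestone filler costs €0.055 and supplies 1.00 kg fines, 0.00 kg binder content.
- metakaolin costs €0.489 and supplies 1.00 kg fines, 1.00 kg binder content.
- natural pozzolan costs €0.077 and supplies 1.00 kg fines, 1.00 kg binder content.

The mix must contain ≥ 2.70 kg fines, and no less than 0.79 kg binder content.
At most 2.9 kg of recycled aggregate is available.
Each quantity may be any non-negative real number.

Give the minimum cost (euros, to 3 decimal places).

This is a linear program. Let x1 = kg of recycled aggregate, x2 = kg of limestone filler, x3 = kg of metakaolin, x4 = kg of natural pozzolan.
min 0.022x1 + 0.055x2 + 0.489x3 + 0.077x4 subject to:
  0.06x1 + 1x2 + 1x3 + 1x4 ≥ 2.7   (fines)
  1x3 + 1x4 ≥ 0.79   (binder content)
  x1 ≤ 2.9
  x1, x2, x3, x4 ≥ 0.
The cheapest feasible vertex uses only limestone filler, natural pozzolan; recycled aggregate, metakaolin are not used. Binding constraints: fines and binder content.
Optimal quantities: limestone filler = 1.91 kg, natural pozzolan = 0.79 kg.
Total cost: 0.055·1.91 + 0.077·0.79 = 0.16588.

€0.166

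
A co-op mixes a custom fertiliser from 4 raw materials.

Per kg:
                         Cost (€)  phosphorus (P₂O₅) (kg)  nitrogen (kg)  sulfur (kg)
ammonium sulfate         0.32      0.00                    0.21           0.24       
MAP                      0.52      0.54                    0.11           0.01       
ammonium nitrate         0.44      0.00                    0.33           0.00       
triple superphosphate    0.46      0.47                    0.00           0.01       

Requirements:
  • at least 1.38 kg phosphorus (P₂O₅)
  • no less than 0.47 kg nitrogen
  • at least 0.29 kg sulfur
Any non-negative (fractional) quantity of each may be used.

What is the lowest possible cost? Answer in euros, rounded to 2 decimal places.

€1.68

Set it up as a linear program. Let x1 = kg of ammonium sulfate, x2 = kg of MAP, x3 = kg of ammonium nitrate, x4 = kg of triple superphosphate.
Minimize 0.32x1 + 0.52x2 + 0.44x3 + 0.46x4 with:
  0.54x2 + 0.47x4 ≥ 1.38   (phosphorus (P₂O₅))
  0.21x1 + 0.11x2 + 0.33x3 ≥ 0.47   (nitrogen)
  0.24x1 + 0.01x2 + 0.01x4 ≥ 0.29   (sulfur)
  x1, x2, x3, x4 ≥ 0.
At the optimum only ammonium sulfate, MAP are positive (ammonium nitrate, triple superphosphate = 0). The phosphorus (P₂O₅) and sulfur requirements are met with equality.
Solving gives x1 = 1.102, x2 = 2.556.
Hence cost = 0.32·1.102 + 0.52·2.556 = €1.6818.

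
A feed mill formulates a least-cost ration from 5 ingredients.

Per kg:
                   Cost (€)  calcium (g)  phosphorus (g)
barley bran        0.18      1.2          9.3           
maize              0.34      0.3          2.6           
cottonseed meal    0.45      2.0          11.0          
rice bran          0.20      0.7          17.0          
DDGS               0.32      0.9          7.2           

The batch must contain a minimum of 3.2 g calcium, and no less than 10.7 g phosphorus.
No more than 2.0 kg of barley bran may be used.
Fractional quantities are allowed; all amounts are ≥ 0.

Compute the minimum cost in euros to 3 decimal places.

This is a linear program. Let x1 = kg of barley bran, x2 = kg of maize, x3 = kg of cottonseed meal, x4 = kg of rice bran, x5 = kg of DDGS.
Minimize 0.18x1 + 0.34x2 + 0.45x3 + 0.2x4 + 0.32x5 subject to:
  1.2x1 + 0.3x2 + 2x3 + 0.7x4 + 0.9x5 ≥ 3.2   (calcium)
  9.3x1 + 2.6x2 + 11x3 + 17x4 + 7.2x5 ≥ 10.7   (phosphorus)
  x1 ≤ 2
  x1, x2, x3, x4, x5 ≥ 0.
The optimal basis is {barley bran, cottonseed meal}; maize, rice bran, DDGS drop out. There the calcium and the barley bran cap constraints are tight.
Solving gives x1 = 2, x3 = 0.4.
Cost = 0.18·2 + 0.45·0.4 = 0.54000.

€0.540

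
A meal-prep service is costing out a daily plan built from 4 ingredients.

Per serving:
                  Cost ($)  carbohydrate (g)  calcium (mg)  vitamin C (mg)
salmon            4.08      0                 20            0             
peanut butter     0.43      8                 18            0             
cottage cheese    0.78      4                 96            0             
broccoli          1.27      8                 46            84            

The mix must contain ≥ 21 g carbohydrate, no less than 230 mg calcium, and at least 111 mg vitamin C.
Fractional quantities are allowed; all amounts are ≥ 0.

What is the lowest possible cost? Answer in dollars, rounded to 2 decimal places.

$3.19

Let x1 = servings of salmon, x2 = servings of peanut butter, x3 = servings of cottage cheese, x4 = servings of broccoli.
Minimise 4.08x1 + 0.43x2 + 0.78x3 + 1.27x4 subject to:
  8x2 + 4x3 + 8x4 ≥ 21   (carbohydrate)
  20x1 + 18x2 + 96x3 + 46x4 ≥ 230   (calcium)
  84x4 ≥ 111   (vitamin C)
  x1, x2, x3, x4 ≥ 0.
The cheapest feasible vertex uses only peanut butter, cottage cheese, broccoli; salmon is not used. There the carbohydrate, calcium, vitamin C constraints are tight.
That vertex is x2 = 0.46593, x3 = 1.6753, x4 = 1.3214.
Cost = 0.43·0.46593 + 0.78·1.6753 + 1.27·1.3214 = 3.1853.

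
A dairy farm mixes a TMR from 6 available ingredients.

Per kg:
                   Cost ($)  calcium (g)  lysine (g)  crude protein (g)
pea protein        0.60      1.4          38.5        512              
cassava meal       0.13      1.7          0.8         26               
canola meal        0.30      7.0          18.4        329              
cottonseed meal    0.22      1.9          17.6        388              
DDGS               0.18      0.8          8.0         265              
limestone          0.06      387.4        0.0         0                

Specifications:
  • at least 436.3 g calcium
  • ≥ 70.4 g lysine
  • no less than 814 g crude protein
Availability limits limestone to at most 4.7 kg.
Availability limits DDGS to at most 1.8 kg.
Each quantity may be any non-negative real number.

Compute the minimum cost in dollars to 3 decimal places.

$0.946

Let x1 = kg of pea protein, x2 = kg of cassava meal, x3 = kg of canola meal, x4 = kg of cottonseed meal, x5 = kg of DDGS, x6 = kg of limestone.
Minimize 0.6x1 + 0.13x2 + 0.3x3 + 0.22x4 + 0.18x5 + 0.06x6 with:
  1.4x1 + 1.7x2 + 7x3 + 1.9x4 + 0.8x5 + 387.4x6 ≥ 436.3   (calcium)
  38.5x1 + 0.8x2 + 18.4x3 + 17.6x4 + 8x5 ≥ 70.4   (lysine)
  512x1 + 26x2 + 329x3 + 388x4 + 265x5 ≥ 814   (crude protein)
  x6 ≤ 4.7
  x5 ≤ 1.8
  x1, x2, x3, x4, x5, x6 ≥ 0.
The cheapest feasible vertex uses only cottonseed meal, limestone; pea protein, cassava meal, canola meal, DDGS are not used. There the calcium and lysine constraints are tight.
Solving gives x4 = 4, x6 = 1.107.
Total cost: 0.22·4 + 0.06·1.107 = 0.94642.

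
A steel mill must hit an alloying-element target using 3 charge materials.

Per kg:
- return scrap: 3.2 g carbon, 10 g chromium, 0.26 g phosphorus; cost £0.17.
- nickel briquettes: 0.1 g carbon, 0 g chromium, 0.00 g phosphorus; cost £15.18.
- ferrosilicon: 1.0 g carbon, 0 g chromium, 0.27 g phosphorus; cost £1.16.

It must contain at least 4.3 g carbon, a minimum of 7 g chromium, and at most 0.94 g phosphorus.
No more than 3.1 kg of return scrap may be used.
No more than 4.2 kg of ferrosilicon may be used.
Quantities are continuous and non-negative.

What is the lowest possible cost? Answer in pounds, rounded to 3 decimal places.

Let x1 = kg of return scrap, x2 = kg of nickel briquettes, x3 = kg of ferrosilicon.
min 0.17x1 + 15.18x2 + 1.16x3 s.t.:
  3.2x1 + 0.1x2 + 1x3 ≥ 4.3   (carbon)
  10x1 ≥ 7   (chromium)
  0.26x1 + 0.27x3 ≤ 0.94   (phosphorus)
  x1 ≤ 3.1
  x3 ≤ 4.2
  x1, x2, x3 ≥ 0.
The optimal basis is {return scrap}; nickel briquettes, ferrosilicon drop out. The carbon requirement is met with equality.
So return scrap = 1.344 kg.
Objective = 0.17·1.344 = 0.22848.

£0.228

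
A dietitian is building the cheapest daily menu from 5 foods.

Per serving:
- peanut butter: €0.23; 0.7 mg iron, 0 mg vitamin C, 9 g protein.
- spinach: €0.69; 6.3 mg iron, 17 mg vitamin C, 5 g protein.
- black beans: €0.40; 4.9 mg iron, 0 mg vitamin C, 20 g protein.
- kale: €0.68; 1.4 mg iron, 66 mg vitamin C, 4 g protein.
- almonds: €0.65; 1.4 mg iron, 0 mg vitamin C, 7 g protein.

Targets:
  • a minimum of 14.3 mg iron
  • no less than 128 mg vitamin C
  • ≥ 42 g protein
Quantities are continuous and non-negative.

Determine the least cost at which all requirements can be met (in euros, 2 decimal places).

€2.26

Treat it as an LP. Let x1 = servings of peanut butter, x2 = servings of spinach, x3 = servings of black beans, x4 = servings of kale, x5 = servings of almonds.
min 0.23x1 + 0.69x2 + 0.4x3 + 0.68x4 + 0.65x5 with:
  0.7x1 + 6.3x2 + 4.9x3 + 1.4x4 + 1.4x5 ≥ 14.3   (iron)
  17x2 + 66x4 ≥ 128   (vitamin C)
  9x1 + 5x2 + 20x3 + 4x4 + 7x5 ≥ 42   (protein)
  x1, x2, x3, x4, x5 ≥ 0.
The minimum-cost mix takes nothing from peanut butter, spinach, almonds — only black beans, kale. There the iron and vitamin C constraints are tight.
Optimal quantities: black beans = 2.364 servings, kale = 1.939 servings.
Objective = 0.4·2.364 + 0.68·1.939 = 2.2641.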